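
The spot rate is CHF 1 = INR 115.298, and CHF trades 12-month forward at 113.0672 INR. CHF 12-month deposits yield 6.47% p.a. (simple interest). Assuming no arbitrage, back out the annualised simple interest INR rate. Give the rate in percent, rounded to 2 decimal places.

4.41%

T = 1 year.
By CIP, F/S equals the INR-to-CHF growth ratio: 113.0672/115.298 = 0.9806519.
The CHF side grows by 1 + 0.0647×1 = 1.064700.
Hence g_INR = 1.0441001.
(1.0441001 − 1)/T = 0.044100, i.e. 4.41%.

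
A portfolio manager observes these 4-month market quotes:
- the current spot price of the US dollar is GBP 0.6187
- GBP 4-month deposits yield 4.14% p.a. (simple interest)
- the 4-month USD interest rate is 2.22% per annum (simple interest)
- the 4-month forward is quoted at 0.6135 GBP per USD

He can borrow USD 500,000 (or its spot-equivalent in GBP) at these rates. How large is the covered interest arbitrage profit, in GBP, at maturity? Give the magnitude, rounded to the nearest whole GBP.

T = 4/12 years.
Invest the USD and cover forward: 500,000 × 1.007400 × 0.6135 = GBP 309,019.95.
Convert at spot and invest in GBP: 500,000 × 0.6187 × 1.013800 = GBP 313,619.03.
The quoted forward undervalues USD, so borrow USD, convert to GBP at spot, deposit the GBP at 4.14%, and buy USD forward at 0.6135 to cover the loan.
Arbitrage profit = |309,019.95 − 313,619.03| = GBP 4,599.

GBP 4,599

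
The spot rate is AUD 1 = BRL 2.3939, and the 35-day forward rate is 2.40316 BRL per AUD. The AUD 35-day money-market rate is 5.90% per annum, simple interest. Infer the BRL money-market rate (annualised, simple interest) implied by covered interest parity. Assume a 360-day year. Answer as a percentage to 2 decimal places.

9.90%

T = 35/360 years.
CIP gives F = S · g_BRL/g_AUD, so g_BRL/g_AUD = 2.40316/2.3939 = 1.0038682.
AUD growth factor: 1 + 0.0590×35/360 = 1.0057361.
That pins the BRL growth at 1.0096265.
(1.0096265 − 1)/T = 0.099015, i.e. 9.90%.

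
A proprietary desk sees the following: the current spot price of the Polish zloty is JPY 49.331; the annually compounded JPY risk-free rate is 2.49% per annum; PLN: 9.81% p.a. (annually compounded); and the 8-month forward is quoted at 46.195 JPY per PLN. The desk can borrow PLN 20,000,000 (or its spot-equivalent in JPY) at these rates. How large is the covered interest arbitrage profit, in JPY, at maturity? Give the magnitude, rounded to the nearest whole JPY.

JPY 19,554,763

T = 8/12 years.
Route A — deposit PLN, sell forward: 20,000,000 × 1.06437482613 × 46.195 = JPY 983,375,901.86.
Route B — convert at spot, deposit JPY: 20,000,000 × 49.331 × 1.01653186149 = JPY 1,002,930,665.18.
The quoted forward undervalues PLN, so borrow PLN, convert to JPY at spot, deposit the JPY at 2.49%, and buy PLN forward at 46.195 to cover the loan.
Arbitrage profit = |983,375,901.86 − 1,002,930,665.18| = JPY 19,554,763.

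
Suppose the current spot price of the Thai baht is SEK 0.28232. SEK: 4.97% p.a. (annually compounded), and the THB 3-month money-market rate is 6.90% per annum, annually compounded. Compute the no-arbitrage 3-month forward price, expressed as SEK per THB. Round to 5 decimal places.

0.28104

T = 3/12 years.
SEK accumulates by (1 + 0.0497)^(3/12) = 1.0121999.
Growth of 1 THB over T: (1 + 0.0690)^(3/12) = 1.0168208.
So F = 0.28232 × 1.0121999 / 1.0168208 = 0.2810370 (SEK/THB).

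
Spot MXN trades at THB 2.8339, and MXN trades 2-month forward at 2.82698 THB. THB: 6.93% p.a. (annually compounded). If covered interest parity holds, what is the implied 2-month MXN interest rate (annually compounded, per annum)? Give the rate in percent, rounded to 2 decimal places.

T = 2/12 years.
By CIP, F/S equals the THB-to-MXN growth ratio: 2.82698/2.8339 = 0.9975581.
THB growth factor: (1 + 0.0693)^(2/12) = 1.011230.
Hence g_MXN = 1.0137054.
r = 1.0137054^(12/2) − 1 = 0.085102 → 8.51%.

8.51%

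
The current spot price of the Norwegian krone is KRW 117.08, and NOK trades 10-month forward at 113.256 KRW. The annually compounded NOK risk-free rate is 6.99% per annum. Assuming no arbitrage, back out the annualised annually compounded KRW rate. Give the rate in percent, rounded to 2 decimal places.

T = 10/12 years.
CIP gives F = S · g_KRW/g_NOK, so g_KRW/g_NOK = 113.256/117.08 = 0.9673386.
NOK growth factor: (1 + 0.0699)^(10/12) = 1.0579196.
Hence g_KRW = 1.0233665.
Annualise: 1.0233665^(12/10) − 1 = 0.028105 = 2.81%.

2.81%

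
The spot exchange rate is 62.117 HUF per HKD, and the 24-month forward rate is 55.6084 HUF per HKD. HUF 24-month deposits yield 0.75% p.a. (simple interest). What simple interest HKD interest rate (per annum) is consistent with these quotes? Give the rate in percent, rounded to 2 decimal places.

6.69%

T = 2 years.
By CIP, F/S equals the HUF-to-HKD growth ratio: 55.6084/62.117 = 0.8952203.
The HUF side grows by 1 + 0.0075×2 = 1.015000.
So the HKD growth factor = 1.1337991.
(1.1337991 − 1)/T = 0.066900, i.e. 6.69%.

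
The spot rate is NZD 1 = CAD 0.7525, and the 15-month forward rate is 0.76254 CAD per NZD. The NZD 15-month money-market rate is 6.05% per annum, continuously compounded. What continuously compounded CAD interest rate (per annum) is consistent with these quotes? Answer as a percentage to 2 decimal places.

7.11%

T = 15/12 years.
CIP gives F = S · g_CAD/g_NZD, so g_CAD/g_NZD = 0.76254/0.7525 = 1.0133422.
The NZD side grows by e^(0.0605×15/12) = 1.078558.
So the CAD growth factor = 1.0929483.
Take logs: ln 1.0929483 / (15/12) = 0.071103, so 7.11%.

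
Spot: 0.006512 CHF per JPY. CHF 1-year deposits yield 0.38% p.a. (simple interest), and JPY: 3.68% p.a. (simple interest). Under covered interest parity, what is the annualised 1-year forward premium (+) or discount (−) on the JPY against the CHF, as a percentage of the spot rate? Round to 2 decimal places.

T = 1 year.
F = S · g_CHF/g_JPY = 0.006512 × 1.003800/1.036800 = 0.006304731.
(F − S)/S ÷ T = (0.006304731 − 0.006512)/0.006512/1 = -0.031829 → -3.18%.

-3.18%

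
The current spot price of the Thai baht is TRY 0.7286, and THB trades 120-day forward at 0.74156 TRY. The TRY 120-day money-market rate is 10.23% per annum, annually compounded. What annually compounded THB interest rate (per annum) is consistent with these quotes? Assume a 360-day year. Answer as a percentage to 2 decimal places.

4.55%

T = 120/360 years.
CIP gives F = S · g_TRY/g_THB, so g_TRY/g_THB = 0.74156/0.7286 = 1.0177875.
TRY growth factor: (1 + 0.1023)^(120/360) = 1.0329991.
That pins the THB growth at 1.0149458.
Annualise: 1.0149458^(360/120) − 1 = 0.045511 = 4.55%.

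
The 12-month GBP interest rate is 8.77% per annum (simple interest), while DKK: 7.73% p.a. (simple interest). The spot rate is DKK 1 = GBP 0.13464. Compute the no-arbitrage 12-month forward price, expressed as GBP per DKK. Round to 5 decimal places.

0.13594

T = 1 year.
Growth of 1 GBP over T: 1 + 0.0877×1 = 1.087700.
Growth of 1 DKK over T: 1 + 0.0773×1 = 1.077300.
Forward (GBP per DKK) = 0.13464 × 1.087700 / 1.077300 = 0.1359398.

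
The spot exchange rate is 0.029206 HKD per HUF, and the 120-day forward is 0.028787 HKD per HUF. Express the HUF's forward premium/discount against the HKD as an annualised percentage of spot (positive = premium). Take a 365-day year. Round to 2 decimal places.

T = 120/365 years.
(F − S)/S = (0.028787 − 0.029206)/0.029206 = -0.0143464.
×(1/T) gives -4.36% p.a.

-4.36%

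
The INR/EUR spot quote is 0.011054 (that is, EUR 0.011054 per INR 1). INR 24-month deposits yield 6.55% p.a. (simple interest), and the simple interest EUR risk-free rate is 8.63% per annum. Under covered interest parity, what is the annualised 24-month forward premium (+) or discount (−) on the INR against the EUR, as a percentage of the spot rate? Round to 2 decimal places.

+1.84%

T = 2 years.
No-arbitrage forward: 0.011054 × 1.172600 / 1.131000 = 0.011460584 EUR/INR.
(F − S)/S ÷ T = (0.011460584 − 0.011054)/0.011054/2 = 0.018391 → 1.84%.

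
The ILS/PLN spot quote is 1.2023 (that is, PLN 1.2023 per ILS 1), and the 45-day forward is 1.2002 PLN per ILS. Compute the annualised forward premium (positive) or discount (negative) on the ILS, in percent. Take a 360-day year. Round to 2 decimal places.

-1.40%

T = 45/360 years.
ILS trades forward at -0.17467% vs spot over the period.
×(1/T) gives -1.40% p.a.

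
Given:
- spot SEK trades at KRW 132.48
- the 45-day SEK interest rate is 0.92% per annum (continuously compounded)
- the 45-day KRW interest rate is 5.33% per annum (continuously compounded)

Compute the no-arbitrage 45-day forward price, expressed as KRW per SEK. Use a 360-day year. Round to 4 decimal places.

133.2123

T = 45/360 years.
Growth of 1 KRW over T: e^(0.0533×45/360) = 1.006684744.
SEK accumulates by e^(0.0092×45/360) = 1.001150662.
So F = 132.48 × 1.006684744 / 1.001150662 = 133.212313 (KRW/SEK).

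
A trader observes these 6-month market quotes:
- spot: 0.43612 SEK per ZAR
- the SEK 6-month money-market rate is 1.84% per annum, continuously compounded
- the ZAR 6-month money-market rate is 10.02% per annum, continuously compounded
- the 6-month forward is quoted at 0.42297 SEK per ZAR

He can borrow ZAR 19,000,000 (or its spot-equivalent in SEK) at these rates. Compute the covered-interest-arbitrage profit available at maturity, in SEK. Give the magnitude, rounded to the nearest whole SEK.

T = 6/12 years.
Route A — deposit ZAR, sell forward: 19,000,000 × 1.051376229 × 0.42297 = SEK 8,449,311.47.
Route B — convert at spot, deposit SEK: 19,000,000 × 0.43612 × 1.00924245 = SEK 8,362,865.53.
The quoted forward overvalues ZAR, so borrow SEK, buy ZAR at spot, deposit the ZAR at 10.02%, and sell the proceeds forward at 0.42297.
Profit = 8,449,311.47 − 8,362,865.53 = SEK 86,446.

SEK 86,446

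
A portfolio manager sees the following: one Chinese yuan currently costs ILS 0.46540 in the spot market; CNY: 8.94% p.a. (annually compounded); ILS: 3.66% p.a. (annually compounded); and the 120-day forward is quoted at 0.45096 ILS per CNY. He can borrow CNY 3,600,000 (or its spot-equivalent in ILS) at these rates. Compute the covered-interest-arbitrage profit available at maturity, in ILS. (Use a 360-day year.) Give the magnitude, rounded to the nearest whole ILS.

T = 120/360 years.
Keep in CNY, deliver into the forward: 3,600,000·1.028953598·0.45096 = ILS 1,670,460.89.
Swap to ILS now, deposit: 3,600,000·0.46540·1.012054114 = ILS 1,695,635.94.
The quoted forward undervalues CNY, so borrow CNY, convert to ILS at spot, deposit the ILS at 3.66%, and buy CNY forward at 0.45096 to cover the loan.
The gap between the two covered legs is ILS 25,175.

ILS 25,175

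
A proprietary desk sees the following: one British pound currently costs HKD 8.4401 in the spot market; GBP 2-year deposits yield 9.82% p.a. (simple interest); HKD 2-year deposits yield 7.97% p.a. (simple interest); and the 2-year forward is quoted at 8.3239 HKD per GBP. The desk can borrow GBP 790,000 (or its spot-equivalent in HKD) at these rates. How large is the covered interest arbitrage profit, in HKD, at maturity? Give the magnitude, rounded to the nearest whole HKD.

T = 2 years.
Invest the GBP and cover forward: 790,000 × 1.196400 × 8.3239 = HKD 7,867,384.03.
Convert at spot and invest in HKD: 790,000 × 8.4401 × 1.159400 = HKD 7,730,507.03.
The quoted forward overvalues GBP, so borrow HKD, buy GBP at spot, deposit the GBP at 9.82%, and sell the proceeds forward at 8.3239.
Profit = 7,867,384.03 − 7,730,507.03 = HKD 136,877.

HKD 136,877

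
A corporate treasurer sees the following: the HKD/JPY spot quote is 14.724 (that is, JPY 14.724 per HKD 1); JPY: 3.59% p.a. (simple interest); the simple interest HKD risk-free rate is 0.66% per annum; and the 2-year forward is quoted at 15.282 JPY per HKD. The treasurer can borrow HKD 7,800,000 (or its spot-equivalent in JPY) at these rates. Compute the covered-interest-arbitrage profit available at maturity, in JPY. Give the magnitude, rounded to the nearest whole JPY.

JPY 2,320,194

T = 2 years.
Keep in HKD, deliver into the forward: 7,800,000·1.013200·15.282 = JPY 120,773,034.72.
Swap to JPY now, deposit: 7,800,000·14.724·1.071800 = JPY 123,093,228.96.
The quoted forward undervalues HKD, so borrow HKD, convert to JPY at spot, deposit the JPY at 3.59%, and buy HKD forward at 15.282 to cover the loan.
The gap between the two covered legs is JPY 2,320,194.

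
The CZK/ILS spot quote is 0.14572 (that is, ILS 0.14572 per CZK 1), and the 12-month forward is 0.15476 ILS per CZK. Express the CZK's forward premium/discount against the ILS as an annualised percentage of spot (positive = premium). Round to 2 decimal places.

+6.20%

T = 1 year.
(F − S)/S = (0.15476 − 0.14572)/0.14572 = 0.0620368.
×(1/T) gives 6.20% p.a.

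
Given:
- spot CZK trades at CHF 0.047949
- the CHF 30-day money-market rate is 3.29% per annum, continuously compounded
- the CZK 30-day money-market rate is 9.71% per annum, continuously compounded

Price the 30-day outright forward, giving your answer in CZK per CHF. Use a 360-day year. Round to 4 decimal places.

20.9674

T = 30/360 years.
CHF growth factor: e^(0.0329×30/360) = 1.00274543.
CZK growth factor: e^(0.0971×30/360) = 1.00812449.
Forward (CHF per CZK) = 0.047949 × 1.00274543 / 1.00812449 = 0.047693158.
Invert for CZK per CHF: 1 / 0.047693158 = 20.9674.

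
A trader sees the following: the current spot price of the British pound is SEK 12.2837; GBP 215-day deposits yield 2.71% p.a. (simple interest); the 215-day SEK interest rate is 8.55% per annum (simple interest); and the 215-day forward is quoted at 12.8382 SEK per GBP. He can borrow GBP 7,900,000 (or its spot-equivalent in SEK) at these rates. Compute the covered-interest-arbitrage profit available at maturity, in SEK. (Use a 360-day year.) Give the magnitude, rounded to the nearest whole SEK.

SEK 1,066,866

T = 215/360 years.
Invest the GBP and cover forward: 7,900,000 × 1.01618472222 × 12.8382 = SEK 103,063,263.34.
Convert at spot and invest in SEK: 7,900,000 × 12.2837 × 1.0510625 = SEK 101,996,397.81.
The quoted forward overvalues GBP, so borrow SEK, buy GBP at spot, deposit the GBP at 2.71%, and sell the proceeds forward at 12.8382.
The gap between the two covered legs is SEK 1,066,866.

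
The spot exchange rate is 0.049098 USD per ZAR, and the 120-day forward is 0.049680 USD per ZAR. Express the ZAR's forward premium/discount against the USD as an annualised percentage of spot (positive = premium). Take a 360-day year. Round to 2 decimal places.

T = 120/360 years.
ZAR trades forward at +1.18538% vs spot over the period.
Annualise by dividing by T: 0.0118538 / (120/360) = 0.035561 → 3.56%.

+3.56%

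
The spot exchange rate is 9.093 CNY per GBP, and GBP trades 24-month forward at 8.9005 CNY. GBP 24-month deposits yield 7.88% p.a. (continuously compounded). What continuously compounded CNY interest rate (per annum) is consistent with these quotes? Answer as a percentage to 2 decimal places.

T = 2 years.
CIP gives F = S · g_CNY/g_GBP, so g_CNY/g_GBP = 8.9005/9.093 = 0.9788299.
The GBP side grows by e^(0.0788×2) = 1.1706978.
That pins the CNY growth at 1.145914.
r = ln(1.145914)/2 = 0.068101 → 6.81%.

6.81%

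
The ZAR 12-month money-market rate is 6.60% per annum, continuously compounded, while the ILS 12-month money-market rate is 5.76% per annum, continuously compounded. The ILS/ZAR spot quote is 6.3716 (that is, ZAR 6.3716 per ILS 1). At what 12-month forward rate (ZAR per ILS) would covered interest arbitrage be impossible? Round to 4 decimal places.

6.4253

T = 1 year.
Growth of 1 ZAR over T: e^(0.0660×1) = 1.0682267.
Growth of 1 ILS over T: e^(0.0576×1) = 1.0592912.
So F = 6.3716 × 1.0682267 / 1.0592912 = 6.425347 (ZAR/ILS).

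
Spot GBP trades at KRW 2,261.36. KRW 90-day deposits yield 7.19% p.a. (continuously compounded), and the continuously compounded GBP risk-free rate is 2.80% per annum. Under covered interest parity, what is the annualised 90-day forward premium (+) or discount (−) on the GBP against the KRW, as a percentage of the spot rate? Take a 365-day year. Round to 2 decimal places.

+4.41%

T = 90/365 years.
F = S · g_KRW/g_GBP = 2261.36 × 1.0178869/1.006928 = 2285.97151.
Annualised premium = (F − S)/S × (1/T) = (2285.97151 − 2261.36)/2261.36 ÷ (90/365) = 4.41%.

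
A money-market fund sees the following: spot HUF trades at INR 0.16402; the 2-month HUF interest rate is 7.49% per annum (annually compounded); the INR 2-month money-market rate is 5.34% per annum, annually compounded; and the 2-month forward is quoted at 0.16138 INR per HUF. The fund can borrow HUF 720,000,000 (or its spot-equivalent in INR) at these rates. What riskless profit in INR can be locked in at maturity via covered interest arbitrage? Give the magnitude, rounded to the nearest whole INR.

T = 2/12 years.
Keep in HUF, deliver into the forward: 720,000,000·1.0121106866·0.16138 = INR 117,600,784.27.
Swap to INR now, deposit: 720,000,000·0.16402·1.00870820238 = INR 119,122,789.94.
The quoted forward undervalues HUF, so borrow HUF, convert to INR at spot, deposit the INR at 5.34%, and buy HUF forward at 0.16138 to cover the loan.
Arbitrage profit = |117,600,784.27 − 119,122,789.94| = INR 1,522,006.

INR 1,522,006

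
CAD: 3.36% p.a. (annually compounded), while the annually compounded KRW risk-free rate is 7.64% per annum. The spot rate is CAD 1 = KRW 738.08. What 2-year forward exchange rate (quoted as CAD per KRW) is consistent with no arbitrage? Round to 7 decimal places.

T = 2 years.
Growth of 1 KRW over T: (1 + 0.0764)^2 = 1.158637.
Growth of 1 CAD over T: (1 + 0.0336)^2 = 1.068329.
CIP: F = S · (grow KRW)/(grow CAD) = 738.08 × 1.158637/1.068329 = 800.4714 KRW per CAD.
Quoted the other way: 1/800.4714 = 0.0012493 CAD per KRW.

0.0012493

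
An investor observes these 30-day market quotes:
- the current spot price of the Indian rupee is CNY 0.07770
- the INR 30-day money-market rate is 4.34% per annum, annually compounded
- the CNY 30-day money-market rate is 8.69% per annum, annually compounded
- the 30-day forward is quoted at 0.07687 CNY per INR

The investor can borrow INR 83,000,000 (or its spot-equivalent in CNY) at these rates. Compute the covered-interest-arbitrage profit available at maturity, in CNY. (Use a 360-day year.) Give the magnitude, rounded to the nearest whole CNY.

T = 30/360 years.
Keep in INR, deliver into the forward: 83,000,000·1.003546659·0.07687 = CNY 6,402,838.43.
Swap to CNY now, deposit: 83,000,000·0.07770·1.0069683 = CNY 6,494,039.26.
The quoted forward undervalues INR, so borrow INR, convert to CNY at spot, deposit the CNY at 8.69%, and buy INR forward at 0.07687 to cover the loan.
Arbitrage profit = |6,402,838.43 − 6,494,039.26| = CNY 91,201.

CNY 91,201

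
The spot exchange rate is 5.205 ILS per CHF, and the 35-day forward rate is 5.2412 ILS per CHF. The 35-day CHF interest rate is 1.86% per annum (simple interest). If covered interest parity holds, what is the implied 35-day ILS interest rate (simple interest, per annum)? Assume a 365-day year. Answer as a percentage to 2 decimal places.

T = 35/365 years.
F/S = 5.2412/5.205 = 1.0069549 = (growth of ILS) / (growth of CHF).
The CHF side grows by 1 + 0.0186×35/365 = 1.0017836.
That pins the ILS growth at 1.0087509.
r = (1.0087509 − 1)/(35/365) = 0.091259 → 9.13%.

9.13%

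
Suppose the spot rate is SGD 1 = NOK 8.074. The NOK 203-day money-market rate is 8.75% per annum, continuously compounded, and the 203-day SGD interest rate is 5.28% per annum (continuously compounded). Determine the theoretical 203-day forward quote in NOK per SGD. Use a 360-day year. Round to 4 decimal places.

8.2335

T = 203/360 years.
NOK growth factor: e^(0.0875×203/360) = 1.0505778.
SGD accumulates by e^(0.0528×203/360) = 1.030221.
CIP: F = S · (grow NOK)/(grow SGD) = 8.074 × 1.0505778/1.030221 = 8.233539 NOK per SGD.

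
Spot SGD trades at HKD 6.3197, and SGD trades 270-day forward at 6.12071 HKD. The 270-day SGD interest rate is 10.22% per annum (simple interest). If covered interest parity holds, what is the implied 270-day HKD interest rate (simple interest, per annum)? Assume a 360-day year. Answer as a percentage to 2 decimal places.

T = 270/360 years.
By CIP, F/S equals the HKD-to-SGD growth ratio: 6.12071/6.3197 = 0.9685127.
SGD growth factor: 1 + 0.1022×270/360 = 1.076650.
So the HKD growth factor = 1.0427492.
(1.0427492 − 1)/T = 0.056999, i.e. 5.70%.

5.70%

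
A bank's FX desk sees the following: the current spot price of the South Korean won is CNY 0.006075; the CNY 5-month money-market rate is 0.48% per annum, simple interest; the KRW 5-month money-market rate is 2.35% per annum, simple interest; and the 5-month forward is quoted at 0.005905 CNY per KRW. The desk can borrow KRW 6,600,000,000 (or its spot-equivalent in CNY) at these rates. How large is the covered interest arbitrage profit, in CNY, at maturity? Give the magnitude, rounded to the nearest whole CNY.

T = 5/12 years.
Invest the KRW and cover forward: 6,600,000,000 × 1.0097916667 × 0.005905 = CNY 39,354,610.63.
Convert at spot and invest in CNY: 6,600,000,000 × 0.006075 × 1.002000 = CNY 40,175,190.00.
The quoted forward undervalues KRW, so borrow KRW, convert to CNY at spot, deposit the CNY at 0.48%, and buy KRW forward at 0.005905 to cover the loan.
The gap between the two covered legs is CNY 820,579.

CNY 820,579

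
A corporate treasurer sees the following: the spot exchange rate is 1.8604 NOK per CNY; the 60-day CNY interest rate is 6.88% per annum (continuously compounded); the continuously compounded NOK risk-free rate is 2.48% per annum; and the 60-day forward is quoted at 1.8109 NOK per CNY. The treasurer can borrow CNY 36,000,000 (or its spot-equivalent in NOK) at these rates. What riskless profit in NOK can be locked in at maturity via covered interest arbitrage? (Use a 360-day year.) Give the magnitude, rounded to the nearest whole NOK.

NOK 1,307,559

T = 60/360 years.
Route A — deposit CNY, sell forward: 36,000,000 × 1.0115326609 × 1.8109 = NOK 65,944,241.84.
Route B — convert at spot, deposit NOK: 36,000,000 × 1.8604 × 1.0041418873 = NOK 67,251,800.42.
The quoted forward undervalues CNY, so borrow CNY, convert to NOK at spot, deposit the NOK at 2.48%, and buy CNY forward at 1.8109 to cover the loan.
Profit = 67,251,800.42 − 65,944,241.84 = NOK 1,307,559.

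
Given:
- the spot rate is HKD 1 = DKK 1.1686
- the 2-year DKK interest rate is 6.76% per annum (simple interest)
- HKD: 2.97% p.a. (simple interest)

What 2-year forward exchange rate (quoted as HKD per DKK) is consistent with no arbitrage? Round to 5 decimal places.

T = 2 years.
DKK growth factor: 1 + 0.0676×2 = 1.135200.
HKD accumulates by 1 + 0.0297×2 = 1.059400.
CIP: F = S · (grow DKK)/(grow HKD) = 1.1686 × 1.135200/1.059400 = 1.252213 DKK per HKD.
Invert for HKD per DKK: 1 / 1.252213 = 0.79859.

0.79859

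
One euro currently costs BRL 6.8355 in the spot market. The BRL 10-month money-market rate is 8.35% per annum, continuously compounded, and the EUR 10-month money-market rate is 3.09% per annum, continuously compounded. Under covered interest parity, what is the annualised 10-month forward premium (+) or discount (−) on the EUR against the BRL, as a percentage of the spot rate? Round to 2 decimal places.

T = 10/12 years.
F = S · g_BRL/g_EUR = 6.8355 × 1.0720614/1.0260844 = 7.1417865.
Annualised premium = (F − S)/S × (1/T) = (7.1417865 − 6.8355)/6.8355 ÷ (10/12) = 5.38%.

+5.38%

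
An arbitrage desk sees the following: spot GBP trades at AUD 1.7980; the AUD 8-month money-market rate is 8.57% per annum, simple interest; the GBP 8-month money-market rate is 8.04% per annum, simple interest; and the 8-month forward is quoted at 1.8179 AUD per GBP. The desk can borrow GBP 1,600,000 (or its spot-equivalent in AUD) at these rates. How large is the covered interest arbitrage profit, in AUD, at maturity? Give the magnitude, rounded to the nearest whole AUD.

T = 8/12 years.
Keep in GBP, deliver into the forward: 1,600,000·1.053600·1.8179 = AUD 3,064,543.10.
Swap to AUD now, deposit: 1,600,000·1.7980·1.057133333 = AUD 3,041,161.17.
The quoted forward overvalues GBP, so borrow AUD, buy GBP at spot, deposit the GBP at 8.04%, and sell the proceeds forward at 1.8179.
Profit = 3,064,543.10 − 3,041,161.17 = AUD 23,382.

AUD 23,382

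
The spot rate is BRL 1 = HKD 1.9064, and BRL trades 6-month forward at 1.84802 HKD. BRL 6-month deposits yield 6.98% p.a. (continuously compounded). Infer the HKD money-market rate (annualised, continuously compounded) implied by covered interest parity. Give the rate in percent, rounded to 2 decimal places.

0.76%

T = 6/12 years.
F/S = 1.84802/1.9064 = 0.9693768 = (growth of HKD) / (growth of BRL).
The BRL side grows by e^(0.0698×6/12) = 1.0355162.
That pins the HKD growth at 1.0038054.
Take logs: ln 1.0038054 / (6/12) = 0.007596, so 0.76%.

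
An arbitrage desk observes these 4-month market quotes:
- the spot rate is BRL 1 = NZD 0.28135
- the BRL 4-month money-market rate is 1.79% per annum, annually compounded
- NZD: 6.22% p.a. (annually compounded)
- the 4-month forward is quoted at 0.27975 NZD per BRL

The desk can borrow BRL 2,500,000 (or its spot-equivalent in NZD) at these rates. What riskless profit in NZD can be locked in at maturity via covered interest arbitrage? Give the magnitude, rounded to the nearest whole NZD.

T = 4/12 years.
Route A — deposit BRL, sell forward: 2,500,000 × 1.00593142 × 0.27975 = NZD 703,523.29.
Route B — convert at spot, deposit NZD: 2,500,000 × 0.28135 × 1.02031773 = NZD 717,665.98.
The quoted forward undervalues BRL, so borrow BRL, convert to NZD at spot, deposit the NZD at 6.22%, and buy BRL forward at 0.27975 to cover the loan.
Profit = 717,665.98 − 703,523.29 = NZD 14,143.

NZD 14,143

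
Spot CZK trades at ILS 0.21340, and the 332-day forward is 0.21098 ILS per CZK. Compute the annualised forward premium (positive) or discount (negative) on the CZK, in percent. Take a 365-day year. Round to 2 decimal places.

-1.25%

T = 332/365 years.
(F − S)/S = (0.21098 − 0.2134)/0.2134 = -0.0113402.
Annualise by dividing by T: -0.0113402 / (332/365) = -0.012467 → -1.25%.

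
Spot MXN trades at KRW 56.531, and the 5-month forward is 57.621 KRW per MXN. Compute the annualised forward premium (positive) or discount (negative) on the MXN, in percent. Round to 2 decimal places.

T = 5/12 years.
MXN trades forward at +1.92815% vs spot over the period.
Per annum: 0.0192815 / (5/12) = 0.046276 = 4.63%.

+4.63%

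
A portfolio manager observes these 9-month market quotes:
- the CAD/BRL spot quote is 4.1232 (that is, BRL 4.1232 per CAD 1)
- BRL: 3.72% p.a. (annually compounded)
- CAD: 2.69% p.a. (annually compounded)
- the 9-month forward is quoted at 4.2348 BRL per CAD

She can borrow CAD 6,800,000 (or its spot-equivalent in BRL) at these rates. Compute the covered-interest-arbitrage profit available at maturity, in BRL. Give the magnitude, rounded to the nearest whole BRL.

BRL 559,249

T = 9/12 years.
Keep in CAD, deliver into the forward: 6,800,000·1.0201079106·4.2348 = BRL 29,375,680.26.
Swap to BRL now, deposit: 6,800,000·4.1232·1.0277722348 = BRL 28,816,431.25.
The quoted forward overvalues CAD, so borrow BRL, buy CAD at spot, deposit the CAD at 2.69%, and sell the proceeds forward at 4.2348.
The gap between the two covered legs is BRL 559,249.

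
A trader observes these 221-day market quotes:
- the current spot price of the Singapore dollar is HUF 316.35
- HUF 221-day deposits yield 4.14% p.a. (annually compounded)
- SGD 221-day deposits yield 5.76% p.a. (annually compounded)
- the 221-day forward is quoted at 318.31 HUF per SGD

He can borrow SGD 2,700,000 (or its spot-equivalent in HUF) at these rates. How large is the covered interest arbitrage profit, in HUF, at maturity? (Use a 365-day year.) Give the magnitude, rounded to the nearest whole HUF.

T = 221/365 years.
Route A — deposit SGD, sell forward: 2,700,000 × 1.03448961076 × 318.31 = HUF 889,078,647.60.
Route B — convert at spot, deposit HUF: 2,700,000 × 316.35 × 1.02486598355 = HUF 875,384,155.52.
The quoted forward overvalues SGD, so borrow HUF, buy SGD at spot, deposit the SGD at 5.76%, and sell the proceeds forward at 318.31.
Profit = 889,078,647.60 − 875,384,155.52 = HUF 13,694,492.

HUF 13,694,492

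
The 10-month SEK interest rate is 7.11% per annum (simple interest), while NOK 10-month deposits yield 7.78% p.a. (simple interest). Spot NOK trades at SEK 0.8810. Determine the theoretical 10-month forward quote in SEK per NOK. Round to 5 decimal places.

T = 10/12 years.
Growth of 1 SEK over T: 1 + 0.0711×10/12 = 1.059250.
NOK growth factor: 1 + 0.0778×10/12 = 1.0648333.
Forward (SEK per NOK) = 0.881 × 1.059250 / 1.0648333 = 0.8763806.

0.87638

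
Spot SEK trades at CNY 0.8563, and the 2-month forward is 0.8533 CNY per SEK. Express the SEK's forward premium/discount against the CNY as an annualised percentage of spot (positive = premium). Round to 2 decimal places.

T = 2/12 years.
Period premium: (0.8533 − 0.8563)/0.8563 = -0.0035034.
×(1/T) gives -2.10% p.a.

-2.10%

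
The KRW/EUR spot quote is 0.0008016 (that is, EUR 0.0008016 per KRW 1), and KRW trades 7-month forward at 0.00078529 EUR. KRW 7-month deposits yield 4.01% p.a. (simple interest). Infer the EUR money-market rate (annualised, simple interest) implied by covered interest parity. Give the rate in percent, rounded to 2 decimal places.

0.44%

T = 7/12 years.
F/S = 0.00078529/0.0008016 = 0.9796532 = (growth of EUR) / (growth of KRW).
KRW growth factor: 1 + 0.0401×7/12 = 1.0233917.
So the EUR growth factor = 1.002569.
r = (1.002569 − 1)/(7/12) = 0.004404 → 0.44%.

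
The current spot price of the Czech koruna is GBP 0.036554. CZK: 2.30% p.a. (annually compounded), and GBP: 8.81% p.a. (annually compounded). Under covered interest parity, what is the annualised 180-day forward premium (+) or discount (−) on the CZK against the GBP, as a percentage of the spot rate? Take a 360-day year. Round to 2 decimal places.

T = 180/360 years.
No-arbitrage forward: 0.036554 × 1.0431203 / 1.0114346 = 0.037699145 GBP/CZK.
(F − S)/S ÷ T = (0.037699145 − 0.036554)/0.036554/(180/360) = 0.062655 → 6.27%.

+6.27%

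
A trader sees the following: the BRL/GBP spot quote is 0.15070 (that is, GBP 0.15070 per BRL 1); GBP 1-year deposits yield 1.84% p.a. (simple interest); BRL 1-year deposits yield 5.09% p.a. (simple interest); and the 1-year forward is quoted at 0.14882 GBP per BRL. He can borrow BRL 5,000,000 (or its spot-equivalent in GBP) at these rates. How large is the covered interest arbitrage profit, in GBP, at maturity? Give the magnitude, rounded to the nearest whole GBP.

GBP 14,610

T = 1 year.
Keep in BRL, deliver into the forward: 5,000,000·1.050900·0.14882 = GBP 781,974.69.
Swap to GBP now, deposit: 5,000,000·0.15070·1.018400 = GBP 767,364.40.
The quoted forward overvalues BRL, so borrow GBP, buy BRL at spot, deposit the BRL at 5.09%, and sell the proceeds forward at 0.14882.
Arbitrage profit = |781,974.69 − 767,364.40| = GBP 14,610.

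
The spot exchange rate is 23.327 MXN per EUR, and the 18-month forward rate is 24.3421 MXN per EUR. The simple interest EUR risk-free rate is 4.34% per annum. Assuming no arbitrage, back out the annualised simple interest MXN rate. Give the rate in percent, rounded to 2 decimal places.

7.43%

T = 18/12 years.
F/S = 24.3421/23.327 = 1.0435161 = (growth of MXN) / (growth of EUR).
EUR growth factor: 1 + 0.0434×18/12 = 1.065100.
So the MXN growth factor = 1.111449.
(1.111449 − 1)/T = 0.074299, i.e. 7.43%.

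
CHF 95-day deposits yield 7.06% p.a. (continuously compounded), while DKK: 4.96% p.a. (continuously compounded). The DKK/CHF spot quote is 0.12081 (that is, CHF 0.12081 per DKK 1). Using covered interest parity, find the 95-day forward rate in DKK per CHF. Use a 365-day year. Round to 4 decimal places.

T = 95/365 years.
CHF accumulates by e^(0.0706×95/365) = 1.0185452.
DKK growth factor: e^(0.0496×95/365) = 1.0129933.
CIP: F = S · (grow CHF)/(grow DKK) = 0.12081 × 1.0185452/1.0129933 = 0.1214721 CHF per DKK.
Invert for DKK per CHF: 1 / 0.1214721 = 8.2323.

8.2323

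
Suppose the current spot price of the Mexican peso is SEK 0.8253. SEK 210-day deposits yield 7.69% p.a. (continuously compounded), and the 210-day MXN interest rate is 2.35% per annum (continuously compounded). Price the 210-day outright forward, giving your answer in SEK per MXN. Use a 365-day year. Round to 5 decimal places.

0.85105

T = 210/365 years.
SEK growth factor: e^(0.0769×210/365) = 1.0452372.
MXN growth factor: e^(0.0235×210/365) = 1.0136124.
Forward (SEK per MXN) = 0.8253 × 1.0452372 / 1.0136124 = 0.8510494.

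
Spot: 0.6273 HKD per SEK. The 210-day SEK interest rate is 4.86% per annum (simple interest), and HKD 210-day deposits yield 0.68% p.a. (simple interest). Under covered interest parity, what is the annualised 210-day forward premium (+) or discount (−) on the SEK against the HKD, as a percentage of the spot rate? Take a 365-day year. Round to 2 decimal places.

-4.07%

T = 210/365 years.
No-arbitrage forward: 0.6273 × 1.0039123 / 1.0279616 = 0.6126242 HKD/SEK.
Annualised premium = (F − S)/S × (1/T) = (0.6126242 − 0.6273)/0.6273 ÷ (210/365) = -4.07%.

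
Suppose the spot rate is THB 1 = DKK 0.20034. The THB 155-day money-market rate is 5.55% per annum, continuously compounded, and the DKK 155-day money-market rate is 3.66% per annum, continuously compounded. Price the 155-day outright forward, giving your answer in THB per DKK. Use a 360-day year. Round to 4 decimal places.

T = 155/360 years.
Growth of 1 DKK over T: e^(0.0366×155/360) = 1.0158832.
THB accumulates by e^(0.0555×155/360) = 1.0241836.
So F = 0.20034 × 1.0158832 / 1.0241836 = 0.1987164 (DKK/THB).
Invert for THB per DKK: 1 / 0.1987164 = 5.0323.

5.0323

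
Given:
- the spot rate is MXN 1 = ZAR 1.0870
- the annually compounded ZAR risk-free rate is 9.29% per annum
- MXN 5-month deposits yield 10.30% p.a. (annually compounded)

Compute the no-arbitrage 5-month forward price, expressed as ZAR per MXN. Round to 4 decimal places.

1.0828

T = 5/12 years.
ZAR growth factor: (1 + 0.0929)^(5/12) = 1.037708.
MXN growth factor: (1 + 0.1030)^(5/12) = 1.0416931.
CIP: F = S · (grow ZAR)/(grow MXN) = 1.087 × 1.037708/1.0416931 = 1.082842 ZAR per MXN.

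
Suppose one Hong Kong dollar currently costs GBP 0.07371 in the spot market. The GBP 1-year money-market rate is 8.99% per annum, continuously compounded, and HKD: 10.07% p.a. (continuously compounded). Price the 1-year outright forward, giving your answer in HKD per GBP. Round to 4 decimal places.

T = 1 year.
Growth of 1 GBP over T: e^(0.0899×1) = 1.09406487.
Growth of 1 HKD over T: e^(0.1007×1) = 1.10594481.
So F = 0.07371 × 1.09406487 / 1.10594481 = 0.072918215 (GBP/HKD).
Invert for HKD per GBP: 1 / 0.072918215 = 13.7140.

13.7140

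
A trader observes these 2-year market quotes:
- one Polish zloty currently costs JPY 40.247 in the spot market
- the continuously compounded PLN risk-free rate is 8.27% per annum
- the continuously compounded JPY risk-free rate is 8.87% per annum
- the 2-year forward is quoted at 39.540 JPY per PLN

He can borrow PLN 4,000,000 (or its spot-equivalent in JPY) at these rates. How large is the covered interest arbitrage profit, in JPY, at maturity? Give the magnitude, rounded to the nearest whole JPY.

T = 2 years.
Invest the PLN and cover forward: 4,000,000 × 1.17986497032 × 39.540 = JPY 186,607,443.71.
Convert at spot and invest in JPY: 4,000,000 × 40.247 × 1.19410864107 = JPY 192,237,161.91.
The quoted forward undervalues PLN, so borrow PLN, convert to JPY at spot, deposit the JPY at 8.87%, and buy PLN forward at 39.540 to cover the loan.
Profit = 192,237,161.91 − 186,607,443.71 = JPY 5,629,718.

JPY 5,629,718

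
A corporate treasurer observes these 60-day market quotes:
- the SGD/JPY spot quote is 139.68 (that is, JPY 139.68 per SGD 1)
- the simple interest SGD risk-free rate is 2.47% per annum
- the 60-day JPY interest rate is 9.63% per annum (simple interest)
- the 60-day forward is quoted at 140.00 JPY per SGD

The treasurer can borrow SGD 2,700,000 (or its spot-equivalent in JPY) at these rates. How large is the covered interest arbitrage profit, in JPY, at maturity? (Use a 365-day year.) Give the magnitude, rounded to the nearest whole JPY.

T = 60/365 years.
Keep in SGD, deliver into the forward: 2,700,000·1.00406027397·140.00 = JPY 379,534,783.56.
Swap to JPY now, deposit: 2,700,000·139.68·1.01583013699 = JPY 383,106,114.54.
The quoted forward undervalues SGD, so borrow SGD, convert to JPY at spot, deposit the JPY at 9.63%, and buy SGD forward at 140.00 to cover the loan.
Arbitrage profit = |379,534,783.56 − 383,106,114.54| = JPY 3,571,331.

JPY 3,571,331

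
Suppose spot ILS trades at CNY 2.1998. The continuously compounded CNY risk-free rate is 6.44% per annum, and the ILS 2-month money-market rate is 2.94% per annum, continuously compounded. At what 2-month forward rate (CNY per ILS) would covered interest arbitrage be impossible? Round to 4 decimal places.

2.2127

T = 2/12 years.
CNY growth factor: e^(0.0644×2/12) = 1.0107911.
ILS growth factor: e^(0.0294×2/12) = 1.004912.
Forward (CNY per ILS) = 2.1998 × 1.0107911 / 1.004912 = 2.212670.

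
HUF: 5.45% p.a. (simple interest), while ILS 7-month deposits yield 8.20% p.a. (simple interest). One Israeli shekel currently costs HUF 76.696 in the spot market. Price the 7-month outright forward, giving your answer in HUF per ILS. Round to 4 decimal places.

75.5218

T = 7/12 years.
HUF accumulates by 1 + 0.0545×7/12 = 1.03179167.
ILS growth factor: 1 + 0.0820×7/12 = 1.04783333.
So F = 76.696 × 1.03179167 / 1.04783333 = 75.521833 (HUF/ILS).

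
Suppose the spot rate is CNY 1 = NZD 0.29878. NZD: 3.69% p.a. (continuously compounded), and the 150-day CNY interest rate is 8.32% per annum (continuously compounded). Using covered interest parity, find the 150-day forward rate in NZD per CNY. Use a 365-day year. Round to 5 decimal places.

0.29315

T = 150/365 years.
NZD accumulates by e^(0.0369×150/365) = 1.0152799.
Growth of 1 CNY over T: e^(0.0832×150/365) = 1.034783.
So F = 0.29878 × 1.0152799 / 1.034783 = 0.2931487 (NZD/CNY).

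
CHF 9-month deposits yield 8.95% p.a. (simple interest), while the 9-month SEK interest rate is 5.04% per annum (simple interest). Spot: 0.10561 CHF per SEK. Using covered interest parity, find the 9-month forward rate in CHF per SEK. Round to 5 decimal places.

0.10859

T = 9/12 years.
CHF accumulates by 1 + 0.0895×9/12 = 1.067125.
SEK accumulates by 1 + 0.0504×9/12 = 1.037800.
Forward (CHF per SEK) = 0.10561 × 1.067125 / 1.037800 = 0.1085942.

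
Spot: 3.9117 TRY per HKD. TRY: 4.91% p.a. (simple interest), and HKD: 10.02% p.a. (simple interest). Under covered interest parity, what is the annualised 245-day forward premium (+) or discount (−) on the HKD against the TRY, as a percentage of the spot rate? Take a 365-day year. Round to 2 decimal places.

T = 245/365 years.
No-arbitrage forward: 3.9117 × 1.0329575 / 1.0672575 = 3.7859840 TRY/HKD.
(F − S)/S ÷ T = (3.7859840 − 3.9117)/3.9117/(245/365) = -0.047880 → -4.79%.

-4.79%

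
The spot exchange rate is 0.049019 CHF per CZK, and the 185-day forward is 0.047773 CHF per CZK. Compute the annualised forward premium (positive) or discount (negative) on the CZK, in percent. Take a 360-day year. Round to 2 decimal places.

-4.95%

T = 185/360 years.
Period premium: (0.047773 − 0.049019)/0.049019 = -0.0254187.
×(1/T) gives -4.95% p.a.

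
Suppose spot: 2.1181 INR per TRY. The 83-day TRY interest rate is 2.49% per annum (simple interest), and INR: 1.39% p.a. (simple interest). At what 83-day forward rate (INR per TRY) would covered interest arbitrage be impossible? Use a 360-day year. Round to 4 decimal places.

2.1128

T = 83/360 years.
INR growth factor: 1 + 0.0139×83/360 = 1.0032047.
Growth of 1 TRY over T: 1 + 0.0249×83/360 = 1.0057408.
CIP: F = S · (grow INR)/(grow TRY) = 2.1181 × 1.0032047/1.0057408 = 2.112759 INR per TRY.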